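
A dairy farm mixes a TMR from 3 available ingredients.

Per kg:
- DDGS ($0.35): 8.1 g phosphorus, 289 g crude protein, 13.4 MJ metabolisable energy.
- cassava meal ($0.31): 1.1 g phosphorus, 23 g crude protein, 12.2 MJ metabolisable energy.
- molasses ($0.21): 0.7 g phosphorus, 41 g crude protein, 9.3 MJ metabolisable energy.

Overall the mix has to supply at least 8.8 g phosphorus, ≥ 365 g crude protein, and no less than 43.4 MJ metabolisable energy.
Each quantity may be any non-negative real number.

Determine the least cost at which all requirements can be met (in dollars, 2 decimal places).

Let x1 = kg of DDGS, x2 = kg of cassava meal, x3 = kg of molasses.
min 0.35x1 + 0.31x2 + 0.21x3 subject to:
  8.1x1 + 1.1x2 + 0.7x3 ≥ 8.8   (phosphorus)
  289x1 + 23x2 + 41x3 ≥ 365   (crude protein)
  13.4x1 + 12.2x2 + 9.3x3 ≥ 43.4   (metabolisable energy)
  x1, x2, x3 ≥ 0.
The cheapest feasible vertex uses only DDGS, molasses; cassava meal is not used. There the phosphorus and metabolisable energy constraints are tight.
That vertex is x1 = 0.7803, x3 = 3.542.
Objective = 0.35·0.7803 + 0.21·3.542 = 1.0169.

$1.02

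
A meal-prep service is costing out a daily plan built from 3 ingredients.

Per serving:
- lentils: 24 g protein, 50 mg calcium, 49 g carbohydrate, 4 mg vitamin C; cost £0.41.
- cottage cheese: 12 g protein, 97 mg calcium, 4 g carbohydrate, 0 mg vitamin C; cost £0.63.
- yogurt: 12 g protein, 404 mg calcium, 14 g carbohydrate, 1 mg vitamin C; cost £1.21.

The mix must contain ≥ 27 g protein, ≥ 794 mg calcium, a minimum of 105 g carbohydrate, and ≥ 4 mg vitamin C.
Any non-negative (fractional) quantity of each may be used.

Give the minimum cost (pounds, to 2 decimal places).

£2.80

Let x1 = servings of lentils, x2 = servings of cottage cheese, x3 = servings of yogurt.
min 0.41x1 + 0.63x2 + 1.21x3 subject to:
  24x1 + 12x2 + 12x3 ≥ 27   (protein)
  50x1 + 97x2 + 404x3 ≥ 794   (calcium)
  49x1 + 4x2 + 14x3 ≥ 105   (carbohydrate)
  4x1 + 1x3 ≥ 4   (vitamin C)
  x1, x2, x3 ≥ 0.
The optimal basis is {lentils, yogurt}; cottage cheese drops out. The calcium and carbohydrate requirements are met with equality.
Solving gives x1 = 1.639, x3 = 1.762.
Objective = 0.41·1.639 + 1.21·1.762 = 2.8040.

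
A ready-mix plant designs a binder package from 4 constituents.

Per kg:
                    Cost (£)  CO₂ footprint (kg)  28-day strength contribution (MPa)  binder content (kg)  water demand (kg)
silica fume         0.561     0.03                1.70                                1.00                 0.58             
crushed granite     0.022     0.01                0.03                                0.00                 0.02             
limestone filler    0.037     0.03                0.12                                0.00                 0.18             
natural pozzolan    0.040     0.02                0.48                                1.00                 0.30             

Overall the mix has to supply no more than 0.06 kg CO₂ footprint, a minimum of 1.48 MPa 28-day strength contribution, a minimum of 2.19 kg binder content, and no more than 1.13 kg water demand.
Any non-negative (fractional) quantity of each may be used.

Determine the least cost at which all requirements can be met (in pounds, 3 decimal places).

£0.140

Let x1 = kg of silica fume, x2 = kg of crushed granite, x3 = kg of limestone filler, x4 = kg of natural pozzolan.
Minimize 0.561x1 + 0.022x2 + 0.037x3 + 0.04x4 subject to:
  0.03x1 + 0.01x2 + 0.03x3 + 0.02x4 ≤ 0.06   (CO₂ footprint)
  1.7x1 + 0.03x2 + 0.12x3 + 0.48x4 ≥ 1.48   (28-day strength contribution)
  1x1 + 1x4 ≥ 2.19   (binder content)
  0.58x1 + 0.02x2 + 0.18x3 + 0.3x4 ≤ 1.13   (water demand)
  x1, x2, x3, x4 ≥ 0.
At the optimum only silica fume, natural pozzolan are positive (crushed granite, limestone filler = 0). Binding constraints: CO₂ footprint and 28-day strength contribution.
That vertex is x1 = 0.04082, x4 = 2.939.
Cost = 0.561·0.04082 + 0.04·2.939 = 0.14046.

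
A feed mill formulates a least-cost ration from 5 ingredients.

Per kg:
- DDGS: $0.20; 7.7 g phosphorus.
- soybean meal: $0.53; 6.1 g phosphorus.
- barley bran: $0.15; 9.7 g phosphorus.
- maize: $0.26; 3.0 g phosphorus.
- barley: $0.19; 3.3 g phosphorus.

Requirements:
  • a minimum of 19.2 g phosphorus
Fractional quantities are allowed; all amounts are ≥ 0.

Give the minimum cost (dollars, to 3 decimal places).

This is a linear program. Let x1 = kg of DDGS, x2 = kg of soybean meal, x3 = kg of barley bran, x4 = kg of maize, x5 = kg of barley.
min 0.2x1 + 0.53x2 + 0.15x3 + 0.26x4 + 0.19x5 subject to:
  7.7x1 + 6.1x2 + 9.7x3 + 3x4 + 3.3x5 ≥ 19.2   (phosphorus)
  x1, x2, x3, x4, x5 ≥ 0.
The minimum-cost mix takes nothing from DDGS, soybean meal, maize, barley — only barley bran. There the phosphorus constraint is tight.
Optimal quantities: barley bran = 1.979 kg.
Cost = 0.15·1.979 = 0.29685.

$0.297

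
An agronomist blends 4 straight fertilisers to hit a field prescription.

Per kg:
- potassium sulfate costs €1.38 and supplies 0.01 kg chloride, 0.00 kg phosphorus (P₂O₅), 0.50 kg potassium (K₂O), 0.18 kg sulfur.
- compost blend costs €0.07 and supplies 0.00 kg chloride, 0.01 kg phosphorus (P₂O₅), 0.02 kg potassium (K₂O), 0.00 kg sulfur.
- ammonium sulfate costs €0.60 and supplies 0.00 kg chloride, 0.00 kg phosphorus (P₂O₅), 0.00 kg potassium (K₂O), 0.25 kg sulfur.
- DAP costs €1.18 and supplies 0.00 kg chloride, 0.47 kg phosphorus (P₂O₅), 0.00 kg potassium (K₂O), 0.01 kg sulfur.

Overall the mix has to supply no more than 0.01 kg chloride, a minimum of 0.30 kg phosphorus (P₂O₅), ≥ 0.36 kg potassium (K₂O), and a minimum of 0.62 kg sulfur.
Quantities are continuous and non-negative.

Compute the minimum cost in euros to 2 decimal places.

This is a linear program. Let x1 = kg of potassium sulfate, x2 = kg of compost blend, x3 = kg of ammonium sulfate, x4 = kg of DAP.
Minimize 1.38x1 + 0.07x2 + 0.6x3 + 1.18x4 s.t.:
  0.01x1 ≤ 0.01   (chloride)
  0.01x2 + 0.47x4 ≥ 0.3   (phosphorus (P₂O₅))
  0.5x1 + 0.02x2 ≥ 0.36   (potassium (K₂O))
  0.18x1 + 0.25x3 + 0.01x4 ≥ 0.62   (sulfur)
  x1, x2, x3, x4 ≥ 0.
At the optimum only potassium sulfate, ammonium sulfate, DAP are positive (compost blend = 0). There the phosphorus (P₂O₅), potassium (K₂O), sulfur constraints are tight.
So potassium sulfate = 0.72 kg, ammonium sulfate = 1.936 kg, DAP = 0.6383 kg.
Objective = 1.38·0.72 + 0.6·1.936 + 1.18·0.6383 = 2.9084.

€2.91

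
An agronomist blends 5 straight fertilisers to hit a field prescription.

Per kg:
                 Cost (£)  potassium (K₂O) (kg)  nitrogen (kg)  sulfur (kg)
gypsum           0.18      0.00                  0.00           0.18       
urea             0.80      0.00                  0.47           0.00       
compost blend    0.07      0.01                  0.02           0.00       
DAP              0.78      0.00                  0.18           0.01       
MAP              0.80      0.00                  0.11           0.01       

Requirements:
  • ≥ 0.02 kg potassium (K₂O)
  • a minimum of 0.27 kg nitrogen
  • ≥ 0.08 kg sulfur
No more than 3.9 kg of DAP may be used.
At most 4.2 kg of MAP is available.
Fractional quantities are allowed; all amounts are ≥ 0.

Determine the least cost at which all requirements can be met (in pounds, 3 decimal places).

Treat it as an LP. Let x1 = kg of gypsum, x2 = kg of urea, x3 = kg of compost blend, x4 = kg of DAP, x5 = kg of MAP.
Minimise 0.18x1 + 0.8x2 + 0.07x3 + 0.78x4 + 0.8x5 with:
  0.01x3 ≥ 0.02   (potassium (K₂O))
  0.47x2 + 0.02x3 + 0.18x4 + 0.11x5 ≥ 0.27   (nitrogen)
  0.18x1 + 0.01x4 + 0.01x5 ≥ 0.08   (sulfur)
  x4 ≤ 3.9
  x5 ≤ 4.2
  x1, x2, x3, x4, x5 ≥ 0.
The optimal basis is {gypsum, urea, compost blend}; DAP, MAP drop out. There the potassium (K₂O), nitrogen, sulfur constraints are tight.
Optimal quantities: gypsum = 0.44444 kg, urea = 0.48936 kg, compost blend = 2 kg.
Total cost: 0.18·0.44444 + 0.8·0.48936 + 0.07·2 = 0.61149.

£0.611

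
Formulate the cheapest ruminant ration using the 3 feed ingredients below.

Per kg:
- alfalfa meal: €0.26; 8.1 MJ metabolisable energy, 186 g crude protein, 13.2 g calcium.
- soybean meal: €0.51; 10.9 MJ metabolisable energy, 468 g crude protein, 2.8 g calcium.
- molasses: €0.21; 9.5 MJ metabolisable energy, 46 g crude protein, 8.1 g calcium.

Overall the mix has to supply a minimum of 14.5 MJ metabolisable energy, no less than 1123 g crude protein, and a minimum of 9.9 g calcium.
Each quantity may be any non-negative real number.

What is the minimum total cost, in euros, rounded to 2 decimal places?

Let x1 = kg of alfalfa meal, x2 = kg of soybean meal, x3 = kg of molasses.
min 0.26x1 + 0.51x2 + 0.21x3 subject to:
  8.1x1 + 10.9x2 + 9.5x3 ≥ 14.5   (metabolisable energy)
  186x1 + 468x2 + 46x3 ≥ 1123   (crude protein)
  13.2x1 + 2.8x2 + 8.1x3 ≥ 9.9   (calcium)
  x1, x2, x3 ≥ 0.
The optimal basis is {alfalfa meal, soybean meal}; molasses drops out. The crude protein and calcium requirements are met with equality.
Solving gives x1 = 0.2632, x2 = 2.295.
Cost = 0.26·0.2632 + 0.51·2.295 = 1.2389.

€1.24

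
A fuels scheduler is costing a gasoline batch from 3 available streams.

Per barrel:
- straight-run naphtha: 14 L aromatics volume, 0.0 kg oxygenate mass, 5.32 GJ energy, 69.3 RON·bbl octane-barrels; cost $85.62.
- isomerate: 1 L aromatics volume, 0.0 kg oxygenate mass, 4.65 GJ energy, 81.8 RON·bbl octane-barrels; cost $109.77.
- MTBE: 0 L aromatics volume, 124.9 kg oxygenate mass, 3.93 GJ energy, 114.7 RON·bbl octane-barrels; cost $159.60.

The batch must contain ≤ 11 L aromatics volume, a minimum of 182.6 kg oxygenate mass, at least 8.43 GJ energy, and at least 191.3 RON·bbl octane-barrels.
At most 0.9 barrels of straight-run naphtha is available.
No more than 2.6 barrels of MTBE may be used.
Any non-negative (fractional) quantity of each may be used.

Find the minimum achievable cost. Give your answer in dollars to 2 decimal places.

$276.53

This is a linear program. Let x1 = barrels of straight-run naphtha, x2 = barrels of isomerate, x3 = barrels of MTBE.
Minimise 85.62x1 + 109.77x2 + 159.6x3 subject to:
  14x1 + 1x2 ≤ 11   (aromatics volume)
  124.9x3 ≥ 182.6   (oxygenate mass)
  5.32x1 + 4.65x2 + 3.93x3 ≥ 8.43   (energy)
  69.3x1 + 81.8x2 + 114.7x3 ≥ 191.3   (octane-barrels)
  x1 ≤ 0.9
  x3 ≤ 2.6
  x1, x2, x3 ≥ 0.
The minimum-cost mix takes nothing from isomerate — only straight-run naphtha, MTBE. The oxygenate mass and energy requirements are met with equality.
So straight-run naphtha = 0.504598 barrels, MTBE = 1.46197 barrels.
Total cost: 85.62·0.504598 + 159.6·1.46197 = 276.5341.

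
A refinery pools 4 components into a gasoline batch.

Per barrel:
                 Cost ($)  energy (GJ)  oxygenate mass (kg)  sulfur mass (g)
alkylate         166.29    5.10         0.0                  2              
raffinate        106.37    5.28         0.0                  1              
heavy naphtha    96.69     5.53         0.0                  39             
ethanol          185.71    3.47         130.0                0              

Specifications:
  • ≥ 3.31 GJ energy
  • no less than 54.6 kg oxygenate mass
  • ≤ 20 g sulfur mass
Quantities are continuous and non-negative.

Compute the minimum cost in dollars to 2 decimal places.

Set it up as a linear program. Let x1 = barrels of alkylate, x2 = barrels of raffinate, x3 = barrels of heavy naphtha, x4 = barrels of ethanol.
min 166.29x1 + 106.37x2 + 96.69x3 + 185.71x4 with:
  5.1x1 + 5.28x2 + 5.53x3 + 3.47x4 ≥ 3.31   (energy)
  130x4 ≥ 54.6   (oxygenate mass)
  2x1 + 1x2 + 39x3 ≤ 20   (sulfur mass)
  x1, x2, x3, x4 ≥ 0.
At the optimum only heavy naphtha, ethanol are positive (alkylate, raffinate = 0). Binding constraints: energy and oxygenate mass.
That vertex is x3 = 0.335, x4 = 0.42.
Objective = 96.69·0.335 + 185.71·0.42 = 110.3894.

$110.39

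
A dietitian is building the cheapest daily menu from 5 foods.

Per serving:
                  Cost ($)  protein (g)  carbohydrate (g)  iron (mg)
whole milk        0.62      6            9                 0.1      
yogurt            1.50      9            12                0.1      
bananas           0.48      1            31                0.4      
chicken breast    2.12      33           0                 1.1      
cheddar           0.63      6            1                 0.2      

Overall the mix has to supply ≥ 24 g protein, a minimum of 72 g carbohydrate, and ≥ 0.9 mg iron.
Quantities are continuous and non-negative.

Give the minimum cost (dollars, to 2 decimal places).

Let x1 = servings of whole milk, x2 = servings of yogurt, x3 = servings of bananas, x4 = servings of chicken breast, x5 = servings of cheddar.
Minimise 0.62x1 + 1.5x2 + 0.48x3 + 2.12x4 + 0.63x5 s.t.:
  6x1 + 9x2 + 1x3 + 33x4 + 6x5 ≥ 24   (protein)
  9x1 + 12x2 + 31x3 + 1x5 ≥ 72   (carbohydrate)
  0.1x1 + 0.1x2 + 0.4x3 + 1.1x4 + 0.2x5 ≥ 0.9   (iron)
  x1, x2, x3, x4, x5 ≥ 0.
At the optimum only bananas, chicken breast are positive (whole milk, yogurt, cheddar = 0). Binding constraints: protein and carbohydrate.
So bananas = 2.323 servings, chicken breast = 0.6569 servings.
Hence cost = 0.48·2.323 + 2.12·0.6569 = $2.5077.

$2.51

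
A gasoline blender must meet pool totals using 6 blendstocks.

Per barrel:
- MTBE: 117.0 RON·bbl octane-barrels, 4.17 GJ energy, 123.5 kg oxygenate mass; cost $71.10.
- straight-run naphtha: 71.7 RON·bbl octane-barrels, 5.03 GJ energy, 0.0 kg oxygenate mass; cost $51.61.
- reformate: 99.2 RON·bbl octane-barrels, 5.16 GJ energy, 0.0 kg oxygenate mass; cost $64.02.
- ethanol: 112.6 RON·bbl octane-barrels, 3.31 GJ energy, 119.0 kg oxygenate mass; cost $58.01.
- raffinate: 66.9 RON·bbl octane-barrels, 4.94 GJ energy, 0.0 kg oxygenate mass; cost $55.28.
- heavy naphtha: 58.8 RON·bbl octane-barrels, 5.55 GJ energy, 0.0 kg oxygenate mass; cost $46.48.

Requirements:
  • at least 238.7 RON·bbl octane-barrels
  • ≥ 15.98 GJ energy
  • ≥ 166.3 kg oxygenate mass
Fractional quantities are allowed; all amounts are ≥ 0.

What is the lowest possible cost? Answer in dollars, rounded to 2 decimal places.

Let x1 = barrels of MTBE, x2 = barrels of straight-run naphtha, x3 = barrels of reformate, x4 = barrels of ethanol, x5 = barrels of raffinate, x6 = barrels of heavy naphtha.
Minimize 71.1x1 + 51.61x2 + 64.02x3 + 58.01x4 + 55.28x5 + 46.48x6 s.t.:
  117x1 + 71.7x2 + 99.2x3 + 112.6x4 + 66.9x5 + 58.8x6 ≥ 238.7   (octane-barrels)
  4.17x1 + 5.03x2 + 5.16x3 + 3.31x4 + 4.94x5 + 5.55x6 ≥ 15.98   (energy)
  123.5x1 + 119x4 ≥ 166.3   (oxygenate mass)
  x1, x2, x3, x4, x5, x6 ≥ 0.
At the optimum only ethanol, heavy naphtha are positive (MTBE, straight-run naphtha, reformate, raffinate = 0). Binding constraints: energy and oxygenate mass.
Solving gives x4 = 1.3975, x6 = 2.0458.
Objective = 58.01·1.3975 + 46.48·2.0458 = 176.1578.

$176.16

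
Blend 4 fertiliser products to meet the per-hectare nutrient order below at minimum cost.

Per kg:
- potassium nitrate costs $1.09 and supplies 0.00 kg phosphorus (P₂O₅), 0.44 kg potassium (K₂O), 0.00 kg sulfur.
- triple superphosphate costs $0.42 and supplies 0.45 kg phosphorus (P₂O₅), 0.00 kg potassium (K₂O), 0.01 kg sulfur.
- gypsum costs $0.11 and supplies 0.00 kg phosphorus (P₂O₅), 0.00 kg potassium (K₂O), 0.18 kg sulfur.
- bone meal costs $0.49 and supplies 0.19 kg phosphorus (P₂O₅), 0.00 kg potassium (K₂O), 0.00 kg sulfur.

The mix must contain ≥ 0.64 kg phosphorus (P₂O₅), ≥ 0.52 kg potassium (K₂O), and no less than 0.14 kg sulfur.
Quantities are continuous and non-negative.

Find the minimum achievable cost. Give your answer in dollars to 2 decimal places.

$1.96

Let x1 = kg of potassium nitrate, x2 = kg of triple superphosphate, x3 = kg of gypsum, x4 = kg of bone meal.
min 1.09x1 + 0.42x2 + 0.11x3 + 0.49x4 s.t.:
  0.45x2 + 0.19x4 ≥ 0.64   (phosphorus (P₂O₅))
  0.44x1 ≥ 0.52   (potassium (K₂O))
  0.01x2 + 0.18x3 ≥ 0.14   (sulfur)
  x1, x2, x3, x4 ≥ 0.
At the optimum only potassium nitrate, triple superphosphate, gypsum are positive (bone meal = 0). Binding constraints: phosphorus (P₂O₅), potassium (K₂O), sulfur.
Solving gives x1 = 1.182, x2 = 1.422, x3 = 0.6988.
Cost = 1.09·1.182 + 0.42·1.422 + 0.11·0.6988 = 1.9625.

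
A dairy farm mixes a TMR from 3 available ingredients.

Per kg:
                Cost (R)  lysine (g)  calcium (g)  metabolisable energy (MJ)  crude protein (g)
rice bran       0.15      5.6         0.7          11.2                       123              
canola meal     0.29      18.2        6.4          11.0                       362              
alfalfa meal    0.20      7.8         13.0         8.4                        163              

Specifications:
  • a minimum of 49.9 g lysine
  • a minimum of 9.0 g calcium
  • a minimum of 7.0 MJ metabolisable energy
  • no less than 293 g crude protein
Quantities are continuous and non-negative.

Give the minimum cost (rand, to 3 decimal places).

R0.795

Let x1 = kg of rice bran, x2 = kg of canola meal, x3 = kg of alfalfa meal.
min 0.15x1 + 0.29x2 + 0.2x3 with:
  5.6x1 + 18.2x2 + 7.8x3 ≥ 49.9   (lysine)
  0.7x1 + 6.4x2 + 13x3 ≥ 9   (calcium)
  11.2x1 + 11x2 + 8.4x3 ≥ 7   (metabolisable energy)
  123x1 + 362x2 + 163x3 ≥ 293   (crude protein)
  x1, x2, x3 ≥ 0.
The optimal basis is {canola meal}; rice bran, alfalfa meal drop out. There the lysine constraint is tight.
That vertex is x2 = 2.742.
Objective = 0.29·2.742 = 0.79518.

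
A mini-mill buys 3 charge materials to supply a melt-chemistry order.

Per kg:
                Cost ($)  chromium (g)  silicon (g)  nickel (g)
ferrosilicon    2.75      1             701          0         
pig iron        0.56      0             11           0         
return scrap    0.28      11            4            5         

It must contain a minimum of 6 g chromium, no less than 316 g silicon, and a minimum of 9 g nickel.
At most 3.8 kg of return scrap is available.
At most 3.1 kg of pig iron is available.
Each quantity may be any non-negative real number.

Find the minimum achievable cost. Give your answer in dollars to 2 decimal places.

Let x1 = kg of ferrosilicon, x2 = kg of pig iron, x3 = kg of return scrap.
min 2.75x1 + 0.56x2 + 0.28x3 s.t.:
  1x1 + 11x3 ≥ 6   (chromium)
  701x1 + 11x2 + 4x3 ≥ 316   (silicon)
  5x3 ≥ 9   (nickel)
  x3 ≤ 3.8
  x2 ≤ 3.1
  x1, x2, x3 ≥ 0.
The cheapest feasible vertex uses only ferrosilicon, return scrap; pig iron is not used. The silicon and nickel requirements are met with equality.
That vertex is x1 = 0.4405, x3 = 1.8.
Cost = 2.75·0.4405 + 0.28·1.8 = 1.7154.

$1.72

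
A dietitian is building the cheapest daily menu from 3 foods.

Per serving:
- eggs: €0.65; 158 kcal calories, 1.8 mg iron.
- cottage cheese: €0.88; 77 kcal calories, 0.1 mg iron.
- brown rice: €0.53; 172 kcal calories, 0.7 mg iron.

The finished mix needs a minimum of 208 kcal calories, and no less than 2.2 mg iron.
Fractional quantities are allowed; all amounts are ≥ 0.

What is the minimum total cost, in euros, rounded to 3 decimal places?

€0.832

Let x1 = servings of eggs, x2 = servings of cottage cheese, x3 = servings of brown rice.
min 0.65x1 + 0.88x2 + 0.53x3 with:
  158x1 + 77x2 + 172x3 ≥ 208   (calories)
  1.8x1 + 0.1x2 + 0.7x3 ≥ 2.2   (iron)
  x1, x2, x3 ≥ 0.
At the optimum only eggs, brown rice are positive (cottage cheese = 0). The calories and iron requirements are met with equality.
Solving gives x1 = 1.17, x3 = 0.1347.
Objective = 0.65·1.17 + 0.53·0.1347 = 0.83189.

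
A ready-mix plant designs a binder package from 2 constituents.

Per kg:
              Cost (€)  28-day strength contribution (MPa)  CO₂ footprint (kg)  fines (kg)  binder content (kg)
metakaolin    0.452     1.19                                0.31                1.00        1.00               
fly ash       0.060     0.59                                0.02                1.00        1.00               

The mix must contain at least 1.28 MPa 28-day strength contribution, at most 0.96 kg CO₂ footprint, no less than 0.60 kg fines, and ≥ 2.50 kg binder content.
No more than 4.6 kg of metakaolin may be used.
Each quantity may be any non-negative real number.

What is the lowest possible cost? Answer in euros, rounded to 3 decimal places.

€0.150

Set it up as a linear program. Let x1 = kg of metakaolin, x2 = kg of fly ash.
min 0.452x1 + 0.06x2 s.t.:
  1.19x1 + 0.59x2 ≥ 1.28   (28-day strength contribution)
  0.31x1 + 0.02x2 ≤ 0.96   (CO₂ footprint)
  1x1 + 1x2 ≥ 0.6   (fines)
  1x1 + 1x2 ≥ 2.5   (binder content)
  x1 ≤ 4.6
  x1, x2 ≥ 0.
The cheapest feasible vertex uses only fly ash; metakaolin is not used. There the binder content constraint is tight.
That vertex is x2 = 2.5.
Total cost: 0.06·2.5 = 0.15000.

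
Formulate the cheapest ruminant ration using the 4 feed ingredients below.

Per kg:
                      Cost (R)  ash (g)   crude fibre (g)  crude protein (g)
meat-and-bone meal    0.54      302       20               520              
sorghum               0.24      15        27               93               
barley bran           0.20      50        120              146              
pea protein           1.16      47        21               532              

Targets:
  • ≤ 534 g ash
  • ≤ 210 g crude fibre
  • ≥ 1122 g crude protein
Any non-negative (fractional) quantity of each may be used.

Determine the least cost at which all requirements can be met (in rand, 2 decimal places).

R1.39

This is a linear program. Let x1 = kg of meat-and-bone meal, x2 = kg of sorghum, x3 = kg of barley bran, x4 = kg of pea protein.
Minimize 0.54x1 + 0.24x2 + 0.2x3 + 1.16x4 with:
  302x1 + 15x2 + 50x3 + 47x4 ≤ 534   (ash)
  20x1 + 27x2 + 120x3 + 21x4 ≤ 210   (crude fibre)
  520x1 + 93x2 + 146x3 + 532x4 ≥ 1122   (crude protein)
  x1, x2, x3, x4 ≥ 0.
The optimal basis is {meat-and-bone meal, barley bran, pea protein}; sorghum drops out. There the ash, crude fibre, crude protein constraints are tight.
That vertex is x1 = 1.487, x3 = 1.457, x4 = 0.2554.
Cost = 0.54·1.487 + 0.2·1.457 + 1.16·0.2554 = 1.3906.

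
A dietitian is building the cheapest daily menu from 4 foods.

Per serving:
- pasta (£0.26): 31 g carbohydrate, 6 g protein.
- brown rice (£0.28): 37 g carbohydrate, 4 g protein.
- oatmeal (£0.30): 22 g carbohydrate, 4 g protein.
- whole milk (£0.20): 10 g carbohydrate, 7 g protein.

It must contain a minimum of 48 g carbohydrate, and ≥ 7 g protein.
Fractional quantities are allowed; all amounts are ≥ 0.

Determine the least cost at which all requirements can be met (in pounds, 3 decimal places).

Let x1 = servings of pasta, x2 = servings of brown rice, x3 = servings of oatmeal, x4 = servings of whole milk.
Minimise 0.26x1 + 0.28x2 + 0.3x3 + 0.2x4 subject to:
  31x1 + 37x2 + 22x3 + 10x4 ≥ 48   (carbohydrate)
  6x1 + 4x2 + 4x3 + 7x4 ≥ 7   (protein)
  x1, x2, x3, x4 ≥ 0.
The optimal basis is {pasta, brown rice}; oatmeal, whole milk drop out. Binding constraints: carbohydrate and protein.
Solving gives x1 = 0.6837, x2 = 0.7245.
Cost = 0.26·0.6837 + 0.28·0.7245 = 0.38062.

£0.381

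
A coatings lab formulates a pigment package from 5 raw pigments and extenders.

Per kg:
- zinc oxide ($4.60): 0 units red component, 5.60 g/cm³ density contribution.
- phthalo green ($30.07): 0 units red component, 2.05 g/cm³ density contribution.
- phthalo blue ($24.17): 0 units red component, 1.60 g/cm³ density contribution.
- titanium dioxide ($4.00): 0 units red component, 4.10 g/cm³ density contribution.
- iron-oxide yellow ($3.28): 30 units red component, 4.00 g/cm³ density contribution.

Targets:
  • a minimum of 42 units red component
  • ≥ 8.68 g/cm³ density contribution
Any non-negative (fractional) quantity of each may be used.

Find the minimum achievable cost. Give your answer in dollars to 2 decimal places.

$7.12

Let x1 = kg of zinc oxide, x2 = kg of phthalo green, x3 = kg of phthalo blue, x4 = kg of titanium dioxide, x5 = kg of iron-oxide yellow.
Minimize 4.6x1 + 30.07x2 + 24.17x3 + 4x4 + 3.28x5 s.t.:
  30x5 ≥ 42   (red component)
  5.6x1 + 2.05x2 + 1.6x3 + 4.1x4 + 4x5 ≥ 8.68   (density contribution)
  x1, x2, x3, x4, x5 ≥ 0.
The cheapest feasible vertex uses only iron-oxide yellow; zinc oxide, phthalo green, phthalo blue, titanium dioxide are not used. Binding constraint: density contribution.
So iron-oxide yellow = 2.17 kg.
Hence cost = 3.28·2.17 = $7.1176.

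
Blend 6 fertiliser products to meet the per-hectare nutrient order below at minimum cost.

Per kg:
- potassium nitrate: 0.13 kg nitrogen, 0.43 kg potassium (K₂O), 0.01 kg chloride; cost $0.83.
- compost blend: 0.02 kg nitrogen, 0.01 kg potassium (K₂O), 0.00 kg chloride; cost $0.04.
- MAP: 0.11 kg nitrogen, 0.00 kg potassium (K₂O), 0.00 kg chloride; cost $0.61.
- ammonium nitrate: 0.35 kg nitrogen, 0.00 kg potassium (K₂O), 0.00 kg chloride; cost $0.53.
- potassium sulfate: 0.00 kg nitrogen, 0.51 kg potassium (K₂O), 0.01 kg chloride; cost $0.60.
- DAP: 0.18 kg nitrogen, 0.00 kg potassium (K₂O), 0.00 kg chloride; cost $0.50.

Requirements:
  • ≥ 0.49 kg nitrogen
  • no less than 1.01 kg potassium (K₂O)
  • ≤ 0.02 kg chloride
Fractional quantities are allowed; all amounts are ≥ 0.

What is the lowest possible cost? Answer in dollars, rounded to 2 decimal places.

Let x1 = kg of potassium nitrate, x2 = kg of compost blend, x3 = kg of MAP, x4 = kg of ammonium nitrate, x5 = kg of potassium sulfate, x6 = kg of DAP.
Minimise 0.83x1 + 0.04x2 + 0.61x3 + 0.53x4 + 0.6x5 + 0.5x6 s.t.:
  0.13x1 + 0.02x2 + 0.11x3 + 0.35x4 + 0.18x6 ≥ 0.49   (nitrogen)
  0.43x1 + 0.01x2 + 0.51x5 ≥ 1.01   (potassium (K₂O))
  0.01x1 + 0.01x5 ≤ 0.02   (chloride)
  x1, x2, x3, x4, x5, x6 ≥ 0.
At the optimum only compost blend, potassium sulfate are positive (potassium nitrate, MAP, ammonium nitrate, DAP = 0). There the nitrogen and potassium (K₂O) constraints are tight.
That vertex is x2 = 24.5, x5 = 1.5.
Total cost: 0.04·24.5 + 0.6·1.5 = 1.8800.

$1.88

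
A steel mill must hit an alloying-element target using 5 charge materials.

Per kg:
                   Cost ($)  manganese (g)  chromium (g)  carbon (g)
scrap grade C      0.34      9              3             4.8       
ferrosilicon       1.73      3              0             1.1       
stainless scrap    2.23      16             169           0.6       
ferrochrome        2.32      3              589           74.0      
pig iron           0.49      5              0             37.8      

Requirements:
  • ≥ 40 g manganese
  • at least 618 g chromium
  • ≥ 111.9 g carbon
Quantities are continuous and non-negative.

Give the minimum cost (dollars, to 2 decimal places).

$3.92

Set it up as a linear program. Let x1 = kg of scrap grade C, x2 = kg of ferrosilicon, x3 = kg of stainless scrap, x4 = kg of ferrochrome, x5 = kg of pig iron.
Minimise 0.34x1 + 1.73x2 + 2.23x3 + 2.32x4 + 0.49x5 with:
  9x1 + 3x2 + 16x3 + 3x4 + 5x5 ≥ 40   (manganese)
  3x1 + 169x3 + 589x4 ≥ 618   (chromium)
  4.8x1 + 1.1x2 + 0.6x3 + 74x4 + 37.8x5 ≥ 111.9   (carbon)
  x1, x2, x3, x4, x5 ≥ 0.
At the optimum only scrap grade C, ferrochrome, pig iron are positive (ferrosilicon, stainless scrap = 0). Binding constraints: manganese, chromium, carbon.
That vertex is x1 = 3.848, x4 = 1.03, x5 = 0.456.
Objective = 0.34·3.848 + 2.32·1.03 + 0.49·0.456 = 3.9214.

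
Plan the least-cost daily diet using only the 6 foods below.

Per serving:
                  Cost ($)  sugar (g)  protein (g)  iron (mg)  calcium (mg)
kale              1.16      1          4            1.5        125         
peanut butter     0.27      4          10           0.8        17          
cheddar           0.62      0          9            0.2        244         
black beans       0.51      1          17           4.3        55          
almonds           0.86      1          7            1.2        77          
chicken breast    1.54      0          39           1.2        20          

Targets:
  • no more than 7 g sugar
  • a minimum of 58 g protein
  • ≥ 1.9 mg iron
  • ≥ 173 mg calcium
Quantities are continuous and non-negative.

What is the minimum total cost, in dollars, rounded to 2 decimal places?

This is a linear program. Let x1 = servings of kale, x2 = servings of peanut butter, x3 = servings of cheddar, x4 = servings of black beans, x5 = servings of almonds, x6 = servings of chicken breast.
Minimise 1.16x1 + 0.27x2 + 0.62x3 + 0.51x4 + 0.86x5 + 1.54x6 s.t.:
  1x1 + 4x2 + 1x4 + 1x5 ≤ 7   (sugar)
  4x1 + 10x2 + 9x3 + 17x4 + 7x5 + 39x6 ≥ 58   (protein)
  1.5x1 + 0.8x2 + 0.2x3 + 4.3x4 + 1.2x5 + 1.2x6 ≥ 1.9   (iron)
  125x1 + 17x2 + 244x3 + 55x4 + 77x5 + 20x6 ≥ 173   (calcium)
  x1, x2, x3, x4, x5, x6 ≥ 0.
The minimum-cost mix takes nothing from kale, almonds, chicken breast — only peanut butter, cheddar, black beans. There the sugar, protein, calcium constraints are tight.
So peanut butter = 1.053 servings, cheddar = 0.007059 servings, black beans = 2.789 servings.
Total cost: 0.27·1.053 + 0.62·0.007059 + 0.51·2.789 = 1.7111.

$1.71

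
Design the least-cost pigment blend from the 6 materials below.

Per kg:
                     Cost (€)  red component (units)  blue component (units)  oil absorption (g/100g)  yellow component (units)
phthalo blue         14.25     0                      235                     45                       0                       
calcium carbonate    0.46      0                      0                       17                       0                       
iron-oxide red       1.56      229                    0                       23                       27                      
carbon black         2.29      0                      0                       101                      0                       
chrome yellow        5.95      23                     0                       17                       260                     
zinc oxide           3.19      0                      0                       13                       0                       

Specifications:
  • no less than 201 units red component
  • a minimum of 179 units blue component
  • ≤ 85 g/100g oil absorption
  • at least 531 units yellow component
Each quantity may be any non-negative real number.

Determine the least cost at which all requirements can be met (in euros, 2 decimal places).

€23.65

Let x1 = kg of phthalo blue, x2 = kg of calcium carbonate, x3 = kg of iron-oxide red, x4 = kg of carbon black, x5 = kg of chrome yellow, x6 = kg of zinc oxide.
Minimise 14.25x1 + 0.46x2 + 1.56x3 + 2.29x4 + 5.95x5 + 3.19x6 with:
  229x3 + 23x5 ≥ 201   (red component)
  235x1 ≥ 179   (blue component)
  45x1 + 17x2 + 23x3 + 101x4 + 17x5 + 13x6 ≤ 85   (oil absorption)
  27x3 + 260x5 ≥ 531   (yellow component)
  x1, x2, x3, x4, x5, x6 ≥ 0.
The optimal basis is {phthalo blue, iron-oxide red, chrome yellow}; calcium carbonate, carbon black, zinc oxide drop out. Binding constraints: red component, blue component, yellow component.
That vertex is x1 = 0.7617, x3 = 0.6797, x5 = 1.972.
Total cost: 14.25·0.7617 + 1.56·0.6797 + 5.95·1.972 = 23.6480.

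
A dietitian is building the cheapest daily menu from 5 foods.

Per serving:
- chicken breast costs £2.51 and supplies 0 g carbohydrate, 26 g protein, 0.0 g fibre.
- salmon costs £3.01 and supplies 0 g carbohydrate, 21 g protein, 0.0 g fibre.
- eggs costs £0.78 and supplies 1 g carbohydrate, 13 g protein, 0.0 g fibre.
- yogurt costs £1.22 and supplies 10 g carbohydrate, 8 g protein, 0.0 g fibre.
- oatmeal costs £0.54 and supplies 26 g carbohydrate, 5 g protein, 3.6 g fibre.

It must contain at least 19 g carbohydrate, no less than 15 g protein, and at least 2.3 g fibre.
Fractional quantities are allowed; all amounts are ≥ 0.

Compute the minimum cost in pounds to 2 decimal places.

Set it up as a linear program. Let x1 = servings of chicken breast, x2 = servings of salmon, x3 = servings of eggs, x4 = servings of yogurt, x5 = servings of oatmeal.
Minimise 2.51x1 + 3.01x2 + 0.78x3 + 1.22x4 + 0.54x5 subject to:
  1x3 + 10x4 + 26x5 ≥ 19   (carbohydrate)
  26x1 + 21x2 + 13x3 + 8x4 + 5x5 ≥ 15   (protein)
  3.6x5 ≥ 2.3   (fibre)
  x1, x2, x3, x4, x5 ≥ 0.
The minimum-cost mix takes nothing from chicken breast, salmon, yogurt — only eggs, oatmeal. Binding constraints: carbohydrate and protein.
So eggs = 0.8859 servings, oatmeal = 0.6967 servings.
Hence cost = 0.78·0.8859 + 0.54·0.6967 = £1.0672.

£1.07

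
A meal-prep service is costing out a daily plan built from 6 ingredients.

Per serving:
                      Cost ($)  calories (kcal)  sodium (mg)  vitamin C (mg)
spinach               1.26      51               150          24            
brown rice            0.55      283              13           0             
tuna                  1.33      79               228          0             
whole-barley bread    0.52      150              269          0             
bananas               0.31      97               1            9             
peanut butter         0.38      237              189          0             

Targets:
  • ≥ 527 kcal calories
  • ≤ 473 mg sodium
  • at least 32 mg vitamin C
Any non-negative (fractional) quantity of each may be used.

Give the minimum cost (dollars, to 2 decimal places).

Let x1 = servings of spinach, x2 = servings of brown rice, x3 = servings of tuna, x4 = servings of whole-barley bread, x5 = servings of bananas, x6 = servings of peanut butter.
Minimise 1.26x1 + 0.55x2 + 1.33x3 + 0.52x4 + 0.31x5 + 0.38x6 subject to:
  51x1 + 283x2 + 79x3 + 150x4 + 97x5 + 237x6 ≥ 527   (calories)
  150x1 + 13x2 + 228x3 + 269x4 + 1x5 + 189x6 ≤ 473   (sodium)
  24x1 + 9x5 ≥ 32   (vitamin C)
  x1, x2, x3, x4, x5, x6 ≥ 0.
The cheapest feasible vertex uses only bananas, peanut butter; spinach, brown rice, tuna, whole-barley bread are not used. There the calories and vitamin C constraints are tight.
That vertex is x5 = 3.556, x6 = 0.7684.
Objective = 0.31·3.556 + 0.38·0.7684 = 1.3944.

$1.39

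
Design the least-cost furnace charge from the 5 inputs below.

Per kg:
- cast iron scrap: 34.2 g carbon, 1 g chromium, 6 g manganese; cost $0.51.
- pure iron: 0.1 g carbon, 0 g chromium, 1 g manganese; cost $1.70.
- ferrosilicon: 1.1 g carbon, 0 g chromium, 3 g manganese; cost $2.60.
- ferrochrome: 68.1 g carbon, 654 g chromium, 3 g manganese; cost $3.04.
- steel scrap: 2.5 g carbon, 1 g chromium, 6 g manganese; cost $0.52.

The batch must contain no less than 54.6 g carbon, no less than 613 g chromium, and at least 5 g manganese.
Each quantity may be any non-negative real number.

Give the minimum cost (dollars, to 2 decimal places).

$3.03

Let x1 = kg of cast iron scrap, x2 = kg of pure iron, x3 = kg of ferrosilicon, x4 = kg of ferrochrome, x5 = kg of steel scrap.
min 0.51x1 + 1.7x2 + 2.6x3 + 3.04x4 + 0.52x5 s.t.:
  34.2x1 + 0.1x2 + 1.1x3 + 68.1x4 + 2.5x5 ≥ 54.6   (carbon)
  1x1 + 654x4 + 1x5 ≥ 613   (chromium)
  6x1 + 1x2 + 3x3 + 3x4 + 6x5 ≥ 5   (manganese)
  x1, x2, x3, x4, x5 ≥ 0.
The minimum-cost mix takes nothing from pure iron, ferrosilicon, steel scrap — only cast iron scrap, ferrochrome. Binding constraints: chromium and manganese.
Solving gives x1 = 0.365, x4 = 0.9368.
Hence cost = 0.51·0.365 + 3.04·0.9368 = $3.0340.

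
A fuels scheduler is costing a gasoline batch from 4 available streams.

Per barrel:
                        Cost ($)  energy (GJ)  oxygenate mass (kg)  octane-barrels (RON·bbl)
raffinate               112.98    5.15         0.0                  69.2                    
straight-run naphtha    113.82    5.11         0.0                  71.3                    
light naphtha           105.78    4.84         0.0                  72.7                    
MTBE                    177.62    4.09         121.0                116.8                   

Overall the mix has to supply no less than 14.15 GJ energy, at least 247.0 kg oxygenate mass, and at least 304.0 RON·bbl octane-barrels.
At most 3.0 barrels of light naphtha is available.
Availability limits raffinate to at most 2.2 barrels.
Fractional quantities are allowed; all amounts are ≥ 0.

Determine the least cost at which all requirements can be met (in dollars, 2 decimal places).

$489.36

Let x1 = barrels of raffinate, x2 = barrels of straight-run naphtha, x3 = barrels of light naphtha, x4 = barrels of MTBE.
min 112.98x1 + 113.82x2 + 105.78x3 + 177.62x4 subject to:
  5.15x1 + 5.11x2 + 4.84x3 + 4.09x4 ≥ 14.15   (energy)
  121x4 ≥ 247   (oxygenate mass)
  69.2x1 + 71.3x2 + 72.7x3 + 116.8x4 ≥ 304   (octane-barrels)
  x3 ≤ 3
  x1 ≤ 2.2
  x1, x2, x3, x4 ≥ 0.
At the optimum only light naphtha, MTBE are positive (raffinate, straight-run naphtha = 0). There the energy and oxygenate mass constraints are tight.
That vertex is x3 = 1.1986, x4 = 2.0413.
Total cost: 105.78·1.1986 + 177.62·2.0413 = 489.3636.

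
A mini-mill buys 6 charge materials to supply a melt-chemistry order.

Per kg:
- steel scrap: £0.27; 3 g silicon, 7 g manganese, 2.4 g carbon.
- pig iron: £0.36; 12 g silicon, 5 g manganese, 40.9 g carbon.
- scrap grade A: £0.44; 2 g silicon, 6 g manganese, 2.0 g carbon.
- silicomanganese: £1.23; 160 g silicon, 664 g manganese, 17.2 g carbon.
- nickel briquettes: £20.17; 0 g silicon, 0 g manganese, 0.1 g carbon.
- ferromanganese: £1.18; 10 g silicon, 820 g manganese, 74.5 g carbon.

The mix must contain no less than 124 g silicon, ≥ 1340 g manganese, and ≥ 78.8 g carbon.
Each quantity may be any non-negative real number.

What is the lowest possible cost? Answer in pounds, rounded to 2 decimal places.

Treat it as an LP. Let x1 = kg of steel scrap, x2 = kg of pig iron, x3 = kg of scrap grade A, x4 = kg of silicomanganese, x5 = kg of nickel briquettes, x6 = kg of ferromanganese.
Minimize 0.27x1 + 0.36x2 + 0.44x3 + 1.23x4 + 20.17x5 + 1.18x6 s.t.:
  3x1 + 12x2 + 2x3 + 160x4 + 10x6 ≥ 124   (silicon)
  7x1 + 5x2 + 6x3 + 664x4 + 820x6 ≥ 1340   (manganese)
  2.4x1 + 40.9x2 + 2x3 + 17.2x4 + 0.1x5 + 74.5x6 ≥ 78.8   (carbon)
  x1, x2, x3, x4, x5, x6 ≥ 0.
The minimum-cost mix takes nothing from steel scrap, pig iron, scrap grade A, nickel briquettes — only silicomanganese, ferromanganese. The silicon and manganese requirements are met with equality.
Optimal quantities: silicomanganese = 0.7087 kg, ferromanganese = 1.06 kg.
Cost = 1.23·0.7087 + 1.18·1.06 = 2.1225.

£2.12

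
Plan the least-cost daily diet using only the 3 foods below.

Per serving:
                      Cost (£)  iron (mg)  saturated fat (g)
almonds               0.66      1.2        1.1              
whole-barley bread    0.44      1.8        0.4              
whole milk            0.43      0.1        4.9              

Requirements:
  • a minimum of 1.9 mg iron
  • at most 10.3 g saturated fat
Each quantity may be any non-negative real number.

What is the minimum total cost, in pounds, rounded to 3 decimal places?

£0.464

Set it up as a linear program. Let x1 = servings of almonds, x2 = servings of whole-barley bread, x3 = servings of whole milk.
Minimize 0.66x1 + 0.44x2 + 0.43x3 subject to:
  1.2x1 + 1.8x2 + 0.1x3 ≥ 1.9   (iron)
  1.1x1 + 0.4x2 + 4.9x3 ≤ 10.3   (saturated fat)
  x1, x2, x3 ≥ 0.
At the optimum only whole-barley bread is positive (almonds, whole milk = 0). There the iron constraint is tight.
Optimal quantities: whole-barley bread = 1.0556 servings.
Cost = 0.44·1.0556 = 0.46446.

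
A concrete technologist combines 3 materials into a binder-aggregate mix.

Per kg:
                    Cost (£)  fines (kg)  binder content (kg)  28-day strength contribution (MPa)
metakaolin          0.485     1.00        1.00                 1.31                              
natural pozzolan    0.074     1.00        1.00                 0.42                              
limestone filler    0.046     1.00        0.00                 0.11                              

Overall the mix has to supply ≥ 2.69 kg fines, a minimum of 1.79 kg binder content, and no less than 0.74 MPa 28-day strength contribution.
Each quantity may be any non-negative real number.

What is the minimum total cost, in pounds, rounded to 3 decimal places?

Let x1 = kg of metakaolin, x2 = kg of natural pozzolan, x3 = kg of limestone filler.
Minimize 0.485x1 + 0.074x2 + 0.046x3 s.t.:
  1x1 + 1x2 + 1x3 ≥ 2.69   (fines)
  1x1 + 1x2 ≥ 1.79   (binder content)
  1.31x1 + 0.42x2 + 0.11x3 ≥ 0.74   (28-day strength contribution)
  x1, x2, x3 ≥ 0.
At the optimum only natural pozzolan, limestone filler are positive (metakaolin = 0). Binding constraints: fines and binder content.
That vertex is x2 = 1.79, x3 = 0.9.
Hence cost = 0.074·1.79 + 0.046·0.9 = £0.17386.

£0.174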